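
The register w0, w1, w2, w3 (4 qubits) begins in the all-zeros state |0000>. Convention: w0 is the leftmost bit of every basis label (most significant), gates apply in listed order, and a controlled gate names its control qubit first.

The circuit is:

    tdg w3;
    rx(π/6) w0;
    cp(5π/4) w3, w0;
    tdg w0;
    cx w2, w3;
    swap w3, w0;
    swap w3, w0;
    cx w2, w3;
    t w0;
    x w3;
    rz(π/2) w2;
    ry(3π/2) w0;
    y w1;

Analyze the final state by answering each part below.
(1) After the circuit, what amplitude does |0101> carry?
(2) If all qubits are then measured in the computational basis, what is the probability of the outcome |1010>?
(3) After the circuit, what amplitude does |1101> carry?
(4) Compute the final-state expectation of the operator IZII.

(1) The final state's coefficient on |0101> equals (-1 + sqrt(3) + I + sqrt(3)*I)*exp(3*I*pi/4)/4. Key observation: steps 4-9 multiply out to the identity, so the circuit reduces to the remaining gates.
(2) The probability of measuring |1010> is 0.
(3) The amplitude on |1101> is (-1 + sqrt(3) - sqrt(3)*I - I)*exp(3*I*pi/4)/4.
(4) The expectation value of IZII is -1.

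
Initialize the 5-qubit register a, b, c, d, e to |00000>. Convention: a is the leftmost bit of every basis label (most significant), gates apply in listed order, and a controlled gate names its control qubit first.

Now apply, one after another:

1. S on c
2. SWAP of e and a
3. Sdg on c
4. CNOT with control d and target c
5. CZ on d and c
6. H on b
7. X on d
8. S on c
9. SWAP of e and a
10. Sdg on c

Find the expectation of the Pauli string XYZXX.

In the final state, XYZXX has expectation 0.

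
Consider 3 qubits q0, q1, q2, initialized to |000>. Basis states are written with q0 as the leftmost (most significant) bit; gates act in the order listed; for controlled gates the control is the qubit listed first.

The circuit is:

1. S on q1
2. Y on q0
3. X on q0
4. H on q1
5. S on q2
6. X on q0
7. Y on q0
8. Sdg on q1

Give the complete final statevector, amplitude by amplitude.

The final amplitudes are sqrt(2)/2 on |000>, -sqrt(2)*I/2 on |010>, and 0 on every other basis state.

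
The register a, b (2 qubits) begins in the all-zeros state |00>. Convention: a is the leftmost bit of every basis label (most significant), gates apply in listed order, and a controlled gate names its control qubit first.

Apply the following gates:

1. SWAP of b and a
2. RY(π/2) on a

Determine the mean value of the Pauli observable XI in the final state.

The expectation value of XI is 1.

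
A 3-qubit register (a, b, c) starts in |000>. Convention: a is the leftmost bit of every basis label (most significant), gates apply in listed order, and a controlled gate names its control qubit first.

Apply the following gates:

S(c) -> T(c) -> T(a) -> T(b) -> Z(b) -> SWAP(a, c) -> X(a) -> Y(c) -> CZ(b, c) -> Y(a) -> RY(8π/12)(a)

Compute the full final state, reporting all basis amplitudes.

After the circuit, the state carries amplitude 1/2 on |001>, sqrt(3)/2 on |101>, and 0 on every other basis state.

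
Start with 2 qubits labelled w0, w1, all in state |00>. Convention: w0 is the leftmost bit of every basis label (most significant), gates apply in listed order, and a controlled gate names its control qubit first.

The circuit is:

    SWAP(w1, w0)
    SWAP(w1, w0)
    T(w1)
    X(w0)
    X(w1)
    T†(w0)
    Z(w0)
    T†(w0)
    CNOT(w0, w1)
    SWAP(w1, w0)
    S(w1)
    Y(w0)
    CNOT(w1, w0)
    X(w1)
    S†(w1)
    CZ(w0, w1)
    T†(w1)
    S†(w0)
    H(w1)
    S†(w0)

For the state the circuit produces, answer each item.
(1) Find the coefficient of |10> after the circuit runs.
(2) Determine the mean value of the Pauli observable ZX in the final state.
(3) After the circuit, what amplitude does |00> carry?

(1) The amplitude on |10> is 0. Key observation: steps 1-2 multiply out to the identity, so the circuit reduces to the remaining gates.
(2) The observable ZX averages to 1.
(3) The final state's coefficient on |00> equals -sqrt(2)*I/2.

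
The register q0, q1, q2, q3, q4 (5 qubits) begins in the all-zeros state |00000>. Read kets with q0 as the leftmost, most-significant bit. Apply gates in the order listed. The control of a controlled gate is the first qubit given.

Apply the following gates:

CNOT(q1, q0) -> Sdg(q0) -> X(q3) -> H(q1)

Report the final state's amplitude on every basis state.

The resulting statevector has amplitude sqrt(2)/2 on |00010>, sqrt(2)/2 on |01010>, and 0 on every other basis state.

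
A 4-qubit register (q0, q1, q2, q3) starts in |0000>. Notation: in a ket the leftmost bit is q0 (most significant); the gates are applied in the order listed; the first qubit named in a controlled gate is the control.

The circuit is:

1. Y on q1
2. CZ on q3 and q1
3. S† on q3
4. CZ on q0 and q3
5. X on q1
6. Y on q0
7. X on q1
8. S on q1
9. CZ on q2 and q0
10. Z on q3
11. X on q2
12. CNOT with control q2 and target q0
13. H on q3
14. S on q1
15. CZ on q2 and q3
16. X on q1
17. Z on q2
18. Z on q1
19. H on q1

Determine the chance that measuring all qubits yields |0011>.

A full measurement returns |0011> with probability 1/4.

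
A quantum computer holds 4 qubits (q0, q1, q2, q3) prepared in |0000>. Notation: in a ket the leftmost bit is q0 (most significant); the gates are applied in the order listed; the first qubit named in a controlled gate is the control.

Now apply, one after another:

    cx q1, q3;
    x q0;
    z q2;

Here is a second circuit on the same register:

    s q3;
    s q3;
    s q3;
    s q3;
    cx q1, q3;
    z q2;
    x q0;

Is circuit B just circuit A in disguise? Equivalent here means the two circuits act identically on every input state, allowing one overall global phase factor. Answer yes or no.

Yes, they are equivalent — the unitaries differ by at most a global phase.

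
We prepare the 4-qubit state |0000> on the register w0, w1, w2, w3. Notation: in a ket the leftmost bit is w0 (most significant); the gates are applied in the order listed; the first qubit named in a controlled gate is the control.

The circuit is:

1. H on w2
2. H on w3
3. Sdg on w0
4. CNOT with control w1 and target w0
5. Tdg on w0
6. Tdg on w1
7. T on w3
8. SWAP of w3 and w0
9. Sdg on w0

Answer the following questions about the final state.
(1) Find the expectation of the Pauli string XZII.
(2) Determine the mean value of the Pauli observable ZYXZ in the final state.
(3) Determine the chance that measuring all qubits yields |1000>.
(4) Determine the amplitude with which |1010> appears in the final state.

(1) In the final state, XZII has expectation sqrt(2)/2.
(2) The observable ZYXZ averages to 0.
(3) A full measurement returns |1000> with probability 1/4.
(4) |1010> carries amplitude -exp(3*I*pi/4)/2 in the final state.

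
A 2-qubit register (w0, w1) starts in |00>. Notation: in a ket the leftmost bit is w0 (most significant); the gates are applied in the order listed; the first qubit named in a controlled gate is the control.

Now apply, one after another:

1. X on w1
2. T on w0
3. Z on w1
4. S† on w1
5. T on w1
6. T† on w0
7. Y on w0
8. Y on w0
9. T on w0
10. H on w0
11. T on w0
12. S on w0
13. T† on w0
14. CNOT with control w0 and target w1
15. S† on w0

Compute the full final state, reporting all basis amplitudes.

After the circuit, the state carries amplitude 0 on |00>, sqrt(2)*exp(3*I*pi/4)/2 on |01>, sqrt(2)*exp(3*I*pi/4)/2 on |10>, 0 on |11>. Key observation: steps 6-9 multiply out to the identity, so the circuit reduces to the remaining gates.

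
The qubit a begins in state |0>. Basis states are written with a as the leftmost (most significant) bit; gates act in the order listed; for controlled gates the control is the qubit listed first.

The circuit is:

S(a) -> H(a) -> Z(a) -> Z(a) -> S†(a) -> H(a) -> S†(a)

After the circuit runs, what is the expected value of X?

The observable X averages to 1.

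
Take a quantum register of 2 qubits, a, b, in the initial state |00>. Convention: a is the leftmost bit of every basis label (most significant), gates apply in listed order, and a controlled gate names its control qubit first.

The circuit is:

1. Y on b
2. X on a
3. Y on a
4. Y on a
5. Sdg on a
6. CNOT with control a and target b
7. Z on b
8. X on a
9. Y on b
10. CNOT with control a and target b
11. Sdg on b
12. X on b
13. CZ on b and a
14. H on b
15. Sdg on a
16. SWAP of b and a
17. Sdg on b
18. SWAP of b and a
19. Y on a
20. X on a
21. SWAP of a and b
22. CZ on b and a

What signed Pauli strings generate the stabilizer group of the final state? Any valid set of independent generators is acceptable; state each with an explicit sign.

The final state is stabilized by the group generated by +XI, +IZ; other independent generating sets are equally valid.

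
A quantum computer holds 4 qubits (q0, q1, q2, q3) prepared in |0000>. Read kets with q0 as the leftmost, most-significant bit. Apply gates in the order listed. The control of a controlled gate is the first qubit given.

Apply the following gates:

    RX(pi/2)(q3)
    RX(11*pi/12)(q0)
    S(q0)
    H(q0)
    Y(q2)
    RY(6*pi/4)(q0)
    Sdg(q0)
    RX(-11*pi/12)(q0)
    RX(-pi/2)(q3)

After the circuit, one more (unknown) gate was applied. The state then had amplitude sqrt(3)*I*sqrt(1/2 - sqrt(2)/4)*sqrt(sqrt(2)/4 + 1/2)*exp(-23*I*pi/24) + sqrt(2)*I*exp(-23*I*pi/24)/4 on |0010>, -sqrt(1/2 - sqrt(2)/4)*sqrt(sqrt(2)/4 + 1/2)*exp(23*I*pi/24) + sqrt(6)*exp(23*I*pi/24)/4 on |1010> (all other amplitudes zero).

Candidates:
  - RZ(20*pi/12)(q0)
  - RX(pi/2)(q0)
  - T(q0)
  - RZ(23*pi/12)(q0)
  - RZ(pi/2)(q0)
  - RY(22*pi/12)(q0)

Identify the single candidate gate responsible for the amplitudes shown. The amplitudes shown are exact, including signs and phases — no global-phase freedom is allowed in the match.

It was RZ(23*pi/12)(q0) that produced the state shown.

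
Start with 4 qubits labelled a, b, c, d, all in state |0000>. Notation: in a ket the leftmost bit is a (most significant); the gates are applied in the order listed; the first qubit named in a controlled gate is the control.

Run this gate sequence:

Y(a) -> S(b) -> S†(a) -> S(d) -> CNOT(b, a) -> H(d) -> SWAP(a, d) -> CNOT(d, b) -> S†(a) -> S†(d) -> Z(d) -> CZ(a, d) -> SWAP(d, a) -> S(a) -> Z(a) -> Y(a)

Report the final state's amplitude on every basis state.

The resulting statevector has amplitude -sqrt(2)*I/2 on |0100>, sqrt(2)/2 on |0101>, and 0 on every other basis state.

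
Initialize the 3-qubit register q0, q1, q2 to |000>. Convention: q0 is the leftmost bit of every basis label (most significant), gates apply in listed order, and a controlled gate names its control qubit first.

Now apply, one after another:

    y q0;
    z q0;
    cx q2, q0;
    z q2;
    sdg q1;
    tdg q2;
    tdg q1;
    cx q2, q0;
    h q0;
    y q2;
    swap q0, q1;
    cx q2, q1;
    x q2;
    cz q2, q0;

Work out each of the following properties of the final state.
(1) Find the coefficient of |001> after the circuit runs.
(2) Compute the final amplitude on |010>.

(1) The amplitude on |001> is 0.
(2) The final state's coefficient on |010> equals sqrt(2)/2.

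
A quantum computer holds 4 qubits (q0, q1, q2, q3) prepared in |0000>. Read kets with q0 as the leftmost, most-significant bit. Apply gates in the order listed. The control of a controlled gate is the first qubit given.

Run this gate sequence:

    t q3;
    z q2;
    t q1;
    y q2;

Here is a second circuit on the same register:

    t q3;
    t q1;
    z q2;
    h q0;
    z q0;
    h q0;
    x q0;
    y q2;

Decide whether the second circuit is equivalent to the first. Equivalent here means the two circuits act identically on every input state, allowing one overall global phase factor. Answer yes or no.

Yes: on every input state the two circuits agree up to one overall phase factor.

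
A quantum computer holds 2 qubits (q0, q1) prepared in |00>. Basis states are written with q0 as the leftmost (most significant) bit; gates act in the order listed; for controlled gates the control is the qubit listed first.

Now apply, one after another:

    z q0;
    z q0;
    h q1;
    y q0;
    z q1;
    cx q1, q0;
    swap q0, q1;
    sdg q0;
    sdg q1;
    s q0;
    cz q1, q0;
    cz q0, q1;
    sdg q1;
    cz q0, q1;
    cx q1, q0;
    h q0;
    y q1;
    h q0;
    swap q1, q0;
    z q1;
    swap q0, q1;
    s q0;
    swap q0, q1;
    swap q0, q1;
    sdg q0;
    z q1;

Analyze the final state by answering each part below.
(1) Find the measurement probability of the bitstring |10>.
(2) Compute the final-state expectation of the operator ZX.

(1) The probability of measuring |10> is 1/2. Key observation: gates 22-25 undo each other exactly, leaving only the rest of the circuit to track.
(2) In the final state, ZX has expectation -1.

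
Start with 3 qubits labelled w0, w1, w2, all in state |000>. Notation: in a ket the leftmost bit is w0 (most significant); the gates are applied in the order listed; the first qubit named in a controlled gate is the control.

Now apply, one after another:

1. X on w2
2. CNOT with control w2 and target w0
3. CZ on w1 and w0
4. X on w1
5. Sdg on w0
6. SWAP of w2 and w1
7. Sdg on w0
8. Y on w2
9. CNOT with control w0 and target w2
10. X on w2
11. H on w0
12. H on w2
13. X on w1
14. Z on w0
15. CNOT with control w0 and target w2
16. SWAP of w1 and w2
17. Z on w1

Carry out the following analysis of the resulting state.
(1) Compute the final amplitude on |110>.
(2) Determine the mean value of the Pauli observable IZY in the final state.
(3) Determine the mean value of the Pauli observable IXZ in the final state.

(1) The final state's coefficient on |110> equals -I/2.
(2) The observable IZY averages to 0.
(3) The observable IXZ averages to -1.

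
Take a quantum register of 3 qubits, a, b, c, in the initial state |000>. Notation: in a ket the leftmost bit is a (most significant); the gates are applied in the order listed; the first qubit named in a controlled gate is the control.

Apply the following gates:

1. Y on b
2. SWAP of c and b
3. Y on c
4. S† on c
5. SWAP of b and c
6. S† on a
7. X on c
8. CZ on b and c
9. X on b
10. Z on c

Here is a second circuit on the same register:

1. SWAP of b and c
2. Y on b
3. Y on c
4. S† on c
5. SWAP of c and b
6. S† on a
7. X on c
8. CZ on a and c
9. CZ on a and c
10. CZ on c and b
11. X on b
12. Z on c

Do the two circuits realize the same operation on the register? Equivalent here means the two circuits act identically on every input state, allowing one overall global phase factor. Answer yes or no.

No, they are not equivalent — no single phase factor reconciles the two unitaries.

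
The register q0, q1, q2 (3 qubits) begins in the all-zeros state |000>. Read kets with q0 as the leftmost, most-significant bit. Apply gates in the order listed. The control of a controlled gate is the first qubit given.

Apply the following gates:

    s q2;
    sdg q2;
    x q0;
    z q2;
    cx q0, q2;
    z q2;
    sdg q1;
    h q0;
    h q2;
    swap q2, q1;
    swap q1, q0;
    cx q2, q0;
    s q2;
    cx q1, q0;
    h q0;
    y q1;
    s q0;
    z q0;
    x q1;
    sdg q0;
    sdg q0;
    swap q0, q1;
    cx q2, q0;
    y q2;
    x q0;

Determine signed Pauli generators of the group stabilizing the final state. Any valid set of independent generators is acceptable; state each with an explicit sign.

The final state is stabilized by the group generated by -XII, -IZI, -IIZ; other independent generating sets are equally valid.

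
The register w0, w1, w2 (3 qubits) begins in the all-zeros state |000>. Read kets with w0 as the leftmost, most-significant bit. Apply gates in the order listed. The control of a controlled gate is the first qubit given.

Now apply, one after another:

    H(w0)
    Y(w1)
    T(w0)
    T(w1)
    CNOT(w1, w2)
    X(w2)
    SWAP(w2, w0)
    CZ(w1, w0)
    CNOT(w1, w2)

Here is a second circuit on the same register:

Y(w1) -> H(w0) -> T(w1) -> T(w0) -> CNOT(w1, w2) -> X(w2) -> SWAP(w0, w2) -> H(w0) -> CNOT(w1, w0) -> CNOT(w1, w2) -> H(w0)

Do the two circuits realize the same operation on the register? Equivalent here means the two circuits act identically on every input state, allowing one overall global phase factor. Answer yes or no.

Yes, they are equivalent — the unitaries differ by at most a global phase.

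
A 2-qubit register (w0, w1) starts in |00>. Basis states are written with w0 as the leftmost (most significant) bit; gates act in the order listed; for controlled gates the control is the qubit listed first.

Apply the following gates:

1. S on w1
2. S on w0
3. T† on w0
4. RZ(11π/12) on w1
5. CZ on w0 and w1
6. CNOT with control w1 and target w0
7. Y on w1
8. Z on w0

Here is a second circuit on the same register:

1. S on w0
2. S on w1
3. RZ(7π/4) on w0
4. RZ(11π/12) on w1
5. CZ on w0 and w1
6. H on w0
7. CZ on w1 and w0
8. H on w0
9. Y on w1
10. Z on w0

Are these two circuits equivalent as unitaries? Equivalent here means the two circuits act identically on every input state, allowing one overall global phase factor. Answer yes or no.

Yes, they are equivalent — the unitaries differ by at most a global phase.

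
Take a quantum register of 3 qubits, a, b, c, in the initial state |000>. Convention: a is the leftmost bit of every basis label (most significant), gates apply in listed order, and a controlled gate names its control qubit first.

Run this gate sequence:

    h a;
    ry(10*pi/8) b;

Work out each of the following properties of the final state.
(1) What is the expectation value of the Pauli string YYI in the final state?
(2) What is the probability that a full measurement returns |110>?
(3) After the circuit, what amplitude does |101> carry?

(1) The expectation value of YYI is 0.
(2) Outcome |110> occurs with probability sqrt(2)/8 + 1/4.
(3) The final state's coefficient on |101> equals 0.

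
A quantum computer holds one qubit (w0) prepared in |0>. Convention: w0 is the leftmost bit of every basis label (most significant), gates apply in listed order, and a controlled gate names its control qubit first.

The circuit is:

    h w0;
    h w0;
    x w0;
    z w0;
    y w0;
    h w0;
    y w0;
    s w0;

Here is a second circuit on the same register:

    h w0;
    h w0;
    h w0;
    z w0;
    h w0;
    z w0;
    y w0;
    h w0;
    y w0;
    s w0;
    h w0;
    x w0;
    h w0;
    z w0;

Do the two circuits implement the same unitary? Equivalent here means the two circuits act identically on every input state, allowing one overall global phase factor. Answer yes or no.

Yes, they are equivalent — the unitaries differ by at most a global phase.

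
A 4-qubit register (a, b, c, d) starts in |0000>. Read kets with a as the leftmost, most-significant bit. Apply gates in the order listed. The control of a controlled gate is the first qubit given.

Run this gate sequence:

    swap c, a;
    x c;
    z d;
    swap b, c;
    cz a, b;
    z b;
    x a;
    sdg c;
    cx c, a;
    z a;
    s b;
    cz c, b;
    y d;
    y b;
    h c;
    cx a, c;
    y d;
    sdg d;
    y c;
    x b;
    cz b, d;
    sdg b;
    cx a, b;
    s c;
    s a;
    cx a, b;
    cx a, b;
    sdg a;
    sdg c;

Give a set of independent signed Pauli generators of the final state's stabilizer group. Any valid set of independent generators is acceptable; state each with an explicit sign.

The stabilizer group can be generated by -IIXI, -ZIII, +IZII, +IIIZ, among other valid generating sets. Key observation: the block from step 24 through step 29 cancels to the identity and can be dropped.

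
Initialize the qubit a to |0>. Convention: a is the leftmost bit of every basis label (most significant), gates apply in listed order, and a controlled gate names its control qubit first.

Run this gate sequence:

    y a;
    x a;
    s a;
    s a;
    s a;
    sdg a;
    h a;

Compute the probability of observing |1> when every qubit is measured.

The probability of measuring |1> is 1/2.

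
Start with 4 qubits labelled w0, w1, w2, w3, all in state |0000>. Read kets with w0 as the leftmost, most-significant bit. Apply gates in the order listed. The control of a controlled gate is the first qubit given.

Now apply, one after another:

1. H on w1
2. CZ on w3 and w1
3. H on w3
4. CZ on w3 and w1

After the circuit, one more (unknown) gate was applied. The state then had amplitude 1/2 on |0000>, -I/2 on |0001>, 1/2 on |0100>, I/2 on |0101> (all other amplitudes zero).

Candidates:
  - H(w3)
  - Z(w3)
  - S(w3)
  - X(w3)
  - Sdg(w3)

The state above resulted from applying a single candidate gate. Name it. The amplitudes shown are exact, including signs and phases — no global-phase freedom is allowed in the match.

The unique candidate consistent with the amplitudes is Sdg(w3).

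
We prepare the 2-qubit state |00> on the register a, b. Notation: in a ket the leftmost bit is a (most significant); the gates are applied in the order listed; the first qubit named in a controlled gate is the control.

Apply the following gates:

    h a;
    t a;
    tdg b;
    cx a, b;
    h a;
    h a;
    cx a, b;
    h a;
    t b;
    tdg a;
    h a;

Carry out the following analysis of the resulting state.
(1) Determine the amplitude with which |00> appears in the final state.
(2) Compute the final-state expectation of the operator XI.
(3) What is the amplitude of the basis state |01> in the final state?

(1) The final state's coefficient on |00> equals 1/2.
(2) The expectation value of XI is sqrt(2)/2.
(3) |01> carries amplitude 0 in the final state.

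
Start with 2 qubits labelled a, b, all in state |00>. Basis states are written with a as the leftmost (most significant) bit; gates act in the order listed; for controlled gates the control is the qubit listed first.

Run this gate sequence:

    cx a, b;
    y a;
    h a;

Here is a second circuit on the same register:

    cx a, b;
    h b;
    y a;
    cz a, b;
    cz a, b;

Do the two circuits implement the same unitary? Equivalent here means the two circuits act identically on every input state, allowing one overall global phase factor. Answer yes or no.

No, they are not equivalent — no single phase factor reconciles the two unitaries.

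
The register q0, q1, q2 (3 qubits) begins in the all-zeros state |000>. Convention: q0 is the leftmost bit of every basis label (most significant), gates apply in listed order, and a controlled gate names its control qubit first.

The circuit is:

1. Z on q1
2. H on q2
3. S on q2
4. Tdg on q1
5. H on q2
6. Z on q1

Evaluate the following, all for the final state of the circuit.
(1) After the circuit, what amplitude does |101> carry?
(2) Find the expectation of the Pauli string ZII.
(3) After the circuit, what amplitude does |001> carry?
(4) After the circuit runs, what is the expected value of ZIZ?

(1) The final state's coefficient on |101> equals 0.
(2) The expectation value of ZII is 1.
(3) The final state's coefficient on |001> equals 1/2 - I/2.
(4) In the final state, ZIZ has expectation 0.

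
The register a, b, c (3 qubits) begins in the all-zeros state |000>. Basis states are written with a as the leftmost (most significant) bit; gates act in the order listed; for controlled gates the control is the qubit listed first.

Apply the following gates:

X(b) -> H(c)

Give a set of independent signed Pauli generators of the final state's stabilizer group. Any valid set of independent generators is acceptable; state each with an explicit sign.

The stabilizer group can be generated by +IIX, +ZII, -IZI, among other valid generating sets.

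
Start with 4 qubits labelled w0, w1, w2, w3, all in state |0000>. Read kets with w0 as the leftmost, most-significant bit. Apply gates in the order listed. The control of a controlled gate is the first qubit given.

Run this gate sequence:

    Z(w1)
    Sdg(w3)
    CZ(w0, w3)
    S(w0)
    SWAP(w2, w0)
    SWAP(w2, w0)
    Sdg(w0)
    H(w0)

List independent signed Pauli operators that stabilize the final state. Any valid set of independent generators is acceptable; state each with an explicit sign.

The final state is stabilized by the group generated by +XIII, +IZII, +IIZI, +IIIZ; other independent generating sets are equally valid. Key observation: gates 4-7 undo each other exactly, leaving only the rest of the circuit to track.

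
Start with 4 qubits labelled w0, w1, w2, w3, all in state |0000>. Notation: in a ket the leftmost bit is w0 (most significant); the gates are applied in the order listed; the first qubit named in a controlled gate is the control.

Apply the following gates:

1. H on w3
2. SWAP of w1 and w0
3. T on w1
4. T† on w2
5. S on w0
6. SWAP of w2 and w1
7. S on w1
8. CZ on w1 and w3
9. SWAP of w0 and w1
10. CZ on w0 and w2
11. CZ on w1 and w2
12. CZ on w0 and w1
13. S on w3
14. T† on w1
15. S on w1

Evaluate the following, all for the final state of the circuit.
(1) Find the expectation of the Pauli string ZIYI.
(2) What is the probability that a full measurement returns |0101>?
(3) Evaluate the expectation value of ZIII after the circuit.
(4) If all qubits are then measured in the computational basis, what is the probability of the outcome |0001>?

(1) In the final state, ZIYI has expectation 0.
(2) Outcome |0101> occurs with probability 0.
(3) In the final state, ZIII has expectation 1.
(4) A full measurement returns |0001> with probability 1/2.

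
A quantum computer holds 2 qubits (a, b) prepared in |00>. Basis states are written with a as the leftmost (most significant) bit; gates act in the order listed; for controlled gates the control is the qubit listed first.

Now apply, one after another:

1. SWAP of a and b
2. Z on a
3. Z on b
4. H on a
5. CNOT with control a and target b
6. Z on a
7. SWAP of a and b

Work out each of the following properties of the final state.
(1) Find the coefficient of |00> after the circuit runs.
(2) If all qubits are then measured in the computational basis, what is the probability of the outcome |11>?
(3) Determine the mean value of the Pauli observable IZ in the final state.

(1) |00> carries amplitude sqrt(2)/2 in the final state.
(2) A full measurement returns |11> with probability 1/2.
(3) In the final state, IZ has expectation 0.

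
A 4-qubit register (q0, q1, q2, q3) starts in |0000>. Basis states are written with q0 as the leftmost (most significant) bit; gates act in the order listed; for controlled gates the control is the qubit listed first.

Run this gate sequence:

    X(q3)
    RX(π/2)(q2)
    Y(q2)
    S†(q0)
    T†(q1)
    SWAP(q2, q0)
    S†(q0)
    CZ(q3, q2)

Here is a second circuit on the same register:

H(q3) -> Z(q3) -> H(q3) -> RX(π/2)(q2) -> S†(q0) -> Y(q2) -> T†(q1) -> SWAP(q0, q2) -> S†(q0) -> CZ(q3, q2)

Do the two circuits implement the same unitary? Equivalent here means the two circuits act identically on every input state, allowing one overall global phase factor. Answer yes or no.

Yes, they are equivalent — the unitaries differ by at most a global phase.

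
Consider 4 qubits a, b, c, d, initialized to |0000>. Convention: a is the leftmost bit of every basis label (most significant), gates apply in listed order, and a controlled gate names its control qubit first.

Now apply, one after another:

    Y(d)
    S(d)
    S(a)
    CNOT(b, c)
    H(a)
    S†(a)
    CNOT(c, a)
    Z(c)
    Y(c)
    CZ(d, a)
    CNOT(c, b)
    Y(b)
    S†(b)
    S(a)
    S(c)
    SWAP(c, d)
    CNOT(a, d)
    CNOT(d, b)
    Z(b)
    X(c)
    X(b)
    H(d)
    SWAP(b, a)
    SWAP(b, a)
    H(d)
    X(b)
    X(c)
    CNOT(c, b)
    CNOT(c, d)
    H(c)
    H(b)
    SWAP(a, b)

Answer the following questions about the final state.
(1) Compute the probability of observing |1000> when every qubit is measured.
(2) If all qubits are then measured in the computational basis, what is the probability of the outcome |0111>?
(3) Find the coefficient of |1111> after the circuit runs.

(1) A full measurement returns |1000> with probability 1/8. Key observation: the block from step 20 through step 27 cancels to the identity and can be dropped.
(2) A full measurement returns |0111> with probability 1/8.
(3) The final state's coefficient on |1111> equals sqrt(2)*I/4.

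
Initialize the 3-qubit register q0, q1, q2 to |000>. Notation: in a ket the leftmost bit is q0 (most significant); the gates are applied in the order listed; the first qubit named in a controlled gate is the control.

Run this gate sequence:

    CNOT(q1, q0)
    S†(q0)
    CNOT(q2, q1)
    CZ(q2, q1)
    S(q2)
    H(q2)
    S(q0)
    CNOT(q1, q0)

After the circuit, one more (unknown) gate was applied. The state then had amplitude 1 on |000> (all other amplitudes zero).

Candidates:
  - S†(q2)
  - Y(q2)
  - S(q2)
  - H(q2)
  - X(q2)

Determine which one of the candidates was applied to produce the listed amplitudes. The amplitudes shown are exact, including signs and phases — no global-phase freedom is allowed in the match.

The unique candidate consistent with the amplitudes is H(q2).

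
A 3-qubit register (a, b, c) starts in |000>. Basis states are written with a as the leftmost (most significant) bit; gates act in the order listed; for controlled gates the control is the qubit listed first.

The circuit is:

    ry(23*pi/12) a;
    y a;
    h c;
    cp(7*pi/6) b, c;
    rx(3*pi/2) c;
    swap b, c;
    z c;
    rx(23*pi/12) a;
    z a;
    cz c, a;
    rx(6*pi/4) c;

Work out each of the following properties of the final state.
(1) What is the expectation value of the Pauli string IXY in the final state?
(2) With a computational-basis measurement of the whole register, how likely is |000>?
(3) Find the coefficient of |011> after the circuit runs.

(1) The observable IXY averages to 1.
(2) A full measurement returns |000> with probability 1/16 - sqrt(3)/32.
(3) The amplitude on |011> is I*(1 - sqrt(3))/8.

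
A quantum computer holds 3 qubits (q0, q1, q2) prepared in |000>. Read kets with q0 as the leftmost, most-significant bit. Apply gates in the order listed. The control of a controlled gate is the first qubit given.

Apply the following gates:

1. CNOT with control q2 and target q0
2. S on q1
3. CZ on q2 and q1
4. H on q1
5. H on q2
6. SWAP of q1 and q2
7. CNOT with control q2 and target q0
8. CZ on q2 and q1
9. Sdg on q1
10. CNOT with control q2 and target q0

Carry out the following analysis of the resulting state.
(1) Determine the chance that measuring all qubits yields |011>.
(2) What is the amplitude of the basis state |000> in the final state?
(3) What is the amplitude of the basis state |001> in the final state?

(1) Outcome |011> occurs with probability 1/4.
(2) The amplitude on |000> is 1/2.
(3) The final state's coefficient on |001> equals 1/2.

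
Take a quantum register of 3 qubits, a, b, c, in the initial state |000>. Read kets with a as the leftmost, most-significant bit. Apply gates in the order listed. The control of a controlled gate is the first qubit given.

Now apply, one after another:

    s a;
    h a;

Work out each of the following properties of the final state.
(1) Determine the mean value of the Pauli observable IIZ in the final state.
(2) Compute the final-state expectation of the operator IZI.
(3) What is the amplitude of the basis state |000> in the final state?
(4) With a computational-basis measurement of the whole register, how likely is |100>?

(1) The observable IIZ averages to 1.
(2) The expectation value of IZI is 1.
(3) |000> carries amplitude sqrt(2)/2 in the final state.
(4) Outcome |100> occurs with probability 1/2.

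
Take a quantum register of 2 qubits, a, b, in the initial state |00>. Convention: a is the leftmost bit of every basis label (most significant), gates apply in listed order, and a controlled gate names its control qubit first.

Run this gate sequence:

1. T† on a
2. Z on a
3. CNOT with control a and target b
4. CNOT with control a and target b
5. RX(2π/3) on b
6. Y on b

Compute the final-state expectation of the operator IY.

The expectation value of IY is -sqrt(3)/2. Key observation: the block from step 3 through step 4 cancels to the identity and can be dropped.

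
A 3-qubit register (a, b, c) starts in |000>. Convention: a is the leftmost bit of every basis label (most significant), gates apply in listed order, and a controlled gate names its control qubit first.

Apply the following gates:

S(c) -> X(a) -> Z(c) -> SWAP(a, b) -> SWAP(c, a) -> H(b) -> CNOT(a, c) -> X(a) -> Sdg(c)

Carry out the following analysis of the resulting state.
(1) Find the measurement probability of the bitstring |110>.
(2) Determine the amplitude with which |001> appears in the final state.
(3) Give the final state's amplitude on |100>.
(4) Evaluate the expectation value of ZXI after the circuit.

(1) Outcome |110> occurs with probability 1/2.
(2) |001> carries amplitude 0 in the final state.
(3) The amplitude on |100> is sqrt(2)/2.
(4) In the final state, ZXI has expectation 1.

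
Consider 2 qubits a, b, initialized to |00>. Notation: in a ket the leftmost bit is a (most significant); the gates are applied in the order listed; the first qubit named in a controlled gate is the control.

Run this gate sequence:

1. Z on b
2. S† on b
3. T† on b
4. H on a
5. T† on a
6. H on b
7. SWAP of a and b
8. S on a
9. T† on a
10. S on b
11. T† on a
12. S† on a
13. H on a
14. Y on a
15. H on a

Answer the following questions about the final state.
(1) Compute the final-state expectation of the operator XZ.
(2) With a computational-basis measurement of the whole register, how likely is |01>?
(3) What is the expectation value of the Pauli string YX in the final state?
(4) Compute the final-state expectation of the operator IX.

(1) In the final state, XZ has expectation 0.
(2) A full measurement returns |01> with probability 1/4.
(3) The expectation value of YX is -sqrt(2)/2.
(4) The expectation value of IX is sqrt(2)/2.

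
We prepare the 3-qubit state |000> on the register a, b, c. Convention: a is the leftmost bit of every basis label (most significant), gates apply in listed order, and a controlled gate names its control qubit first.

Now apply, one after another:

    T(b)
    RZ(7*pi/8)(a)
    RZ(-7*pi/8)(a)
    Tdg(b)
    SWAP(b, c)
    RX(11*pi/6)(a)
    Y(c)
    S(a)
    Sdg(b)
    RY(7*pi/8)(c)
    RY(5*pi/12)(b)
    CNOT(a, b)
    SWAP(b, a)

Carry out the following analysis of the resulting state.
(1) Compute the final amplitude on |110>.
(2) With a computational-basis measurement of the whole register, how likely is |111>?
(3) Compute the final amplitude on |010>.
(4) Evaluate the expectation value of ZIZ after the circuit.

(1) |110> carries amplitude -sqrt(6)*I*sqrt(sqrt(2)/4 + 1/2)*sin(7*pi/16)/8 - 3*sqrt(2)*I*sqrt(1/2 - sqrt(2)/4)*sin(7*pi/16)/8 + sqrt(6)*I*sqrt(1/2 - sqrt(2)/4)*sin(7*pi/16)/8 + sqrt(2)*I*sqrt(sqrt(2)/4 + 1/2)*sin(7*pi/16)/8 in the final state. Key observation: gates 1-4 undo each other exactly, leaving only the rest of the circuit to track.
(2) A full measurement returns |111> with probability -sqrt(3)*cos(7*pi/16)**2/8 - 3*sqrt(1/2 - sqrt(2)/4)*sqrt(sqrt(2)/4 + 1/2)*cos(7*pi/16)**2/8 - sqrt(2)*cos(7*pi/16)**2/16 + sqrt(6)*cos(7*pi/16)**2/32 + sqrt(3)*sqrt(1/2 - sqrt(2)/4)*sqrt(sqrt(2)/4 + 1/2)*cos(7*pi/16)**2/4 + cos(7*pi/16)**2/4.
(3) |010> carries amplitude -3*sqrt(2)*I*sqrt(sqrt(2)/4 + 1/2)*sin(7*pi/16)/8 - sqrt(2)*I*sqrt(1/2 - sqrt(2)/4)*sin(7*pi/16)/8 + sqrt(6)*I*sqrt(1/2 - sqrt(2)/4)*sin(7*pi/16)/8 + sqrt(6)*I*sqrt(sqrt(2)/4 + 1/2)*sin(7*pi/16)/8 in the final state.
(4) The observable ZIZ averages to -sqrt(6)*sin(7*pi/16)**2/8 - 3*sqrt(1/2 - sqrt(2)/4)*sqrt(sqrt(2)/4 + 1/2)*cos(7*pi/16)**2/2 + sqrt(6)*cos(7*pi/16)**2/8 + 3*sqrt(1/2 - sqrt(2)/4)*sqrt(sqrt(2)/4 + 1/2)*sin(7*pi/16)**2/2.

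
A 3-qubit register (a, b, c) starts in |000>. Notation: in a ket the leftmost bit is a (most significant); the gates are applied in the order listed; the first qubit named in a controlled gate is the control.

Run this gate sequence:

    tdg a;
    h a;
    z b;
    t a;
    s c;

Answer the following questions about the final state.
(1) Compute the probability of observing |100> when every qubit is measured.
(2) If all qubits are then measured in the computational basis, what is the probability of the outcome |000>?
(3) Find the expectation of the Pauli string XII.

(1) A full measurement returns |100> with probability 1/2.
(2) The probability of measuring |000> is 1/2.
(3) In the final state, XII has expectation sqrt(2)/2.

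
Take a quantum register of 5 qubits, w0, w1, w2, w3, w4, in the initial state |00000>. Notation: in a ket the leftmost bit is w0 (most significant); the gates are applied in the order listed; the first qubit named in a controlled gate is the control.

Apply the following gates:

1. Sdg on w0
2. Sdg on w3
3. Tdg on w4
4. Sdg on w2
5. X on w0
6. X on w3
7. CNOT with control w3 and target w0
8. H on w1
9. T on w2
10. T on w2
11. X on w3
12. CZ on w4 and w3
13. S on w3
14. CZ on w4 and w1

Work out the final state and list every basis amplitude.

The final amplitudes are sqrt(2)/2 on |00000>, sqrt(2)/2 on |01000>, and 0 on every other basis state.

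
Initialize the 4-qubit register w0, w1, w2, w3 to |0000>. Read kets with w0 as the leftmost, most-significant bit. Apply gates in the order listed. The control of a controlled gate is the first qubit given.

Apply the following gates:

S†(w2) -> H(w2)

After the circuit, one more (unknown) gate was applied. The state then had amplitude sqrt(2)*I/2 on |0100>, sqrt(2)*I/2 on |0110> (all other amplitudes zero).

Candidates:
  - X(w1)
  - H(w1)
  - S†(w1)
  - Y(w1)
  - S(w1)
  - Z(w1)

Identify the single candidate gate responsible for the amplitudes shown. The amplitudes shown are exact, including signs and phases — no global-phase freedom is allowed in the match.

The applied gate was Y(w1).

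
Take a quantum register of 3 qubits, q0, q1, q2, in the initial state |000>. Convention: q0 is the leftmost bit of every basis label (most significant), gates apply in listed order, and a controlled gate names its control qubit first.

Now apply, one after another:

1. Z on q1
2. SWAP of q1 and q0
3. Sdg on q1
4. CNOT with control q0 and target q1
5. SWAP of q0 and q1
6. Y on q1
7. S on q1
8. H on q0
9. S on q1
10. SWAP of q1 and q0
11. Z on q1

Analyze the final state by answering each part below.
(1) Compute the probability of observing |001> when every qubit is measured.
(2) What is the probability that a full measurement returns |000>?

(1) A full measurement returns |001> with probability 0.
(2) A full measurement returns |000> with probability 0.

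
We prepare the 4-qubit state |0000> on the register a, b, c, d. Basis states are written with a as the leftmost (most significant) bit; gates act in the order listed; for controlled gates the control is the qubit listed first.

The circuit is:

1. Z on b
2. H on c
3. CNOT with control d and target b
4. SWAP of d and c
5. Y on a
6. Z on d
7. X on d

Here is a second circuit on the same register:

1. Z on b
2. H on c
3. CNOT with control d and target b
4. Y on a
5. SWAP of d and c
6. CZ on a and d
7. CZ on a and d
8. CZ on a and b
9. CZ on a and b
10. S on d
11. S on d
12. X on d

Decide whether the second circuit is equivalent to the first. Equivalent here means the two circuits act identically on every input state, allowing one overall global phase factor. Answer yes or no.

Yes, they are equivalent — the unitaries differ by at most a global phase.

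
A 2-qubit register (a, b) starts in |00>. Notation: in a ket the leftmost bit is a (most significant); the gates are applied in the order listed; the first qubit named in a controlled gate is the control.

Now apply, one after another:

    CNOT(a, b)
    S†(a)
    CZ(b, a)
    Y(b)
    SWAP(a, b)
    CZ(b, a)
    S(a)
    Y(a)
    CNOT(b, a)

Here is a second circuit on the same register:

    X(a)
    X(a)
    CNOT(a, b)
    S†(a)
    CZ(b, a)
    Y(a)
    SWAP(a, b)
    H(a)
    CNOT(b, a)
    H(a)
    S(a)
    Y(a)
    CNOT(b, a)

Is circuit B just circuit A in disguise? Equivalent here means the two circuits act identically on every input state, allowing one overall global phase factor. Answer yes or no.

No — the two circuits implement different unitaries, even allowing a global phase.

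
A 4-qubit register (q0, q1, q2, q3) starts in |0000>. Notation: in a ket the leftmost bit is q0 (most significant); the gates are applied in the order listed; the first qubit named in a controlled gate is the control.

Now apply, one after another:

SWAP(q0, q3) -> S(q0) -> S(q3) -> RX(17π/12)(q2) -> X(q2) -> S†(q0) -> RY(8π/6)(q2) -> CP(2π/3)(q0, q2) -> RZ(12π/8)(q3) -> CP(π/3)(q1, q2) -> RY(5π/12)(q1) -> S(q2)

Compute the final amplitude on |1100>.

The final state's coefficient on |1100> equals 0.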